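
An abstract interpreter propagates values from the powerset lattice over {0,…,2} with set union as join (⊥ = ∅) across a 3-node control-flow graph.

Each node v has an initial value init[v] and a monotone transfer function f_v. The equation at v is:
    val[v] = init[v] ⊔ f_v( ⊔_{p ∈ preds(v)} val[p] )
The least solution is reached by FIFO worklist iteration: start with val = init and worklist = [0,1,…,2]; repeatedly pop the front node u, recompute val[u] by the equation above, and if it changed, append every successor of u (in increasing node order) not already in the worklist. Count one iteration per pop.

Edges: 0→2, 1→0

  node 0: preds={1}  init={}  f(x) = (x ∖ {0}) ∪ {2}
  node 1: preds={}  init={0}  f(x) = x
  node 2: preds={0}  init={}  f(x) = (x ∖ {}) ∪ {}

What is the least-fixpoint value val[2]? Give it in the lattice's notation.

{2}

Worklist (3 pops):
  #1 pop 0: in={0} → {2} (was {}); enqueue []
  #2 pop 1: in={} → {0} (no change)
  #3 pop 2: in={2} → {2} (was {}); enqueue []

Fixpoint:
  val[0] = {2}
  val[1] = {0}
  val[2] = {2}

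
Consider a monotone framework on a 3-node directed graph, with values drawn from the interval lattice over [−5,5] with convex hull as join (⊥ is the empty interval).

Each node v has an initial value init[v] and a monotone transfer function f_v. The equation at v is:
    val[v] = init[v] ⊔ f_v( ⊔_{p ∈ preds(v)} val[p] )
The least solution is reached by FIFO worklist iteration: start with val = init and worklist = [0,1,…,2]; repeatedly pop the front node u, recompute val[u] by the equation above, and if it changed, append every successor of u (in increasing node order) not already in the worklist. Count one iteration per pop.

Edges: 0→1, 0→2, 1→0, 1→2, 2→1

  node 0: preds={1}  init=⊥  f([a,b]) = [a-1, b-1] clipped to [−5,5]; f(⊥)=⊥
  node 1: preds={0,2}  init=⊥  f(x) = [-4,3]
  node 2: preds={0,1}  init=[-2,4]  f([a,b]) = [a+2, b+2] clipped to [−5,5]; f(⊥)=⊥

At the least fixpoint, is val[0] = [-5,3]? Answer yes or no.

Worklist (7 pops):
  #1 pop 0: in=⊥ → ⊥ (no change)
  #2 pop 1: in=[-2,4] → [-4,3] (was ⊥); enqueue [0]
  #3 pop 2: in=[-4,3] → [-2,5] (was [-2,4]); enqueue [1]
  #4 pop 0: in=[-4,3] → [-5,2] (was ⊥); enqueue [2]
  #5 pop 1: in=[-5,5] → [-4,3] (no change)
  #6 pop 2: in=[-5,3] → [-3,5] (was [-2,5]); enqueue [1]
  #7 pop 1: in=[-5,5] → [-4,3] (no change)

Fixpoint:
  val[0] = [-5,2]
  val[1] = [-4,3]
  val[2] = [-3,5]

no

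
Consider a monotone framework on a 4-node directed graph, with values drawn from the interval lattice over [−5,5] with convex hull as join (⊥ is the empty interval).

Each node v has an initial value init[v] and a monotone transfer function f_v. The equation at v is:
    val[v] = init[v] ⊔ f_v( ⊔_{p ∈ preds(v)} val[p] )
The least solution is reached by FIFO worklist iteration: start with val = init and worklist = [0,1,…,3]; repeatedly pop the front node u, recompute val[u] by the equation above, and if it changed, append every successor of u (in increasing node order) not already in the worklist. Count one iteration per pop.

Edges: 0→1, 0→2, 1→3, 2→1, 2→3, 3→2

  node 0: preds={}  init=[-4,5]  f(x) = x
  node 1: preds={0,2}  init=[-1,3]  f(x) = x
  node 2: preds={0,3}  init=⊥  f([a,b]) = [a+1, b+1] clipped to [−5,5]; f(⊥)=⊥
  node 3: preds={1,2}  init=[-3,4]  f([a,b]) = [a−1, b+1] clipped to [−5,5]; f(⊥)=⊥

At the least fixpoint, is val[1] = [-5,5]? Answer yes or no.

Iteration log — 8 steps:
  step 1. node 0  ⊔preds=⊥  new=[-4,5]  stable
  step 2. node 1  ⊔preds=[-4,5]  new=[-4,5]  old=[-1,3]  +wl: 
  step 3. node 2  ⊔preds=[-4,5]  new=[-3,5]  old=⊥  +wl: 1
  step 4. node 3  ⊔preds=[-4,5]  new=[-5,5]  old=[-3,4]  +wl: 2
  step 5. node 1  ⊔preds=[-4,5]  new=[-4,5]  stable
  step 6. node 2  ⊔preds=[-5,5]  new=[-4,5]  old=[-3,5]  +wl: 1,3
  step 7. node 1  ⊔preds=[-4,5]  new=[-4,5]  stable
  step 8. node 3  ⊔preds=[-4,5]  new=[-5,5]  stable

Least fixpoint reached:
  node 0: [-4,5]
  node 1: [-4,5]
  node 2: [-4,5]
  node 3: [-5,5]

no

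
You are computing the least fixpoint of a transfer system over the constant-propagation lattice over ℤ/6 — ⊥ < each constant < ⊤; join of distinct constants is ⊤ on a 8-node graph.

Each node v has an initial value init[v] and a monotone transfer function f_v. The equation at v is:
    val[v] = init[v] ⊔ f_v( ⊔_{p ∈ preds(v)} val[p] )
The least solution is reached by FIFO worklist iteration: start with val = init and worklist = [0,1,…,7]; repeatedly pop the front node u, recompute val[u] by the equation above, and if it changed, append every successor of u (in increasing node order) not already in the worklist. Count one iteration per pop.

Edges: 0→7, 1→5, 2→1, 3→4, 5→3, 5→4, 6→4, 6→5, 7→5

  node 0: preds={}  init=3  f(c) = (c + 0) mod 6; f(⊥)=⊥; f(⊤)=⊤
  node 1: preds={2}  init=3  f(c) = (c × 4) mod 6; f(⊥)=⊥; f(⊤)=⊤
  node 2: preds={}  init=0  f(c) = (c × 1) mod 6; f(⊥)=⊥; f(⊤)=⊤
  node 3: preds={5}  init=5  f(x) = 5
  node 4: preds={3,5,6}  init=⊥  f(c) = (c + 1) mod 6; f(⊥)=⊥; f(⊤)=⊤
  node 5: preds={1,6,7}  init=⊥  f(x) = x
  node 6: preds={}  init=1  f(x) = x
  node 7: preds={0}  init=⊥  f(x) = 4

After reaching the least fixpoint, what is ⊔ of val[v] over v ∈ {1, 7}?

Iteration log — 11 steps:
  step 1. node 0  ⊔preds=⊥  new=3  stable
  step 2. node 1  ⊔preds=0  new=⊤  old=3  +wl: 
  step 3. node 2  ⊔preds=⊥  new=0  stable
  step 4. node 3  ⊔preds=⊥  new=5  stable
  step 5. node 4  ⊔preds=⊤  new=⊤  old=⊥  +wl: 
  step 6. node 5  ⊔preds=⊤  new=⊤  old=⊥  +wl: 3,4
  step 7. node 6  ⊔preds=⊥  new=1  stable
  step 8. node 7  ⊔preds=3  new=4  old=⊥  +wl: 5
  step 9. node 3  ⊔preds=⊤  new=5  stable
  step 10. node 4  ⊔preds=⊤  new=⊤  stable
  step 11. node 5  ⊔preds=⊤  new=⊤  stable

Least fixpoint reached:
  node 0: 3
  node 1: ⊤
  node 2: 0
  node 3: 5
  node 4: ⊤
  node 5: ⊤
  node 6: 1
  node 7: 4

⊤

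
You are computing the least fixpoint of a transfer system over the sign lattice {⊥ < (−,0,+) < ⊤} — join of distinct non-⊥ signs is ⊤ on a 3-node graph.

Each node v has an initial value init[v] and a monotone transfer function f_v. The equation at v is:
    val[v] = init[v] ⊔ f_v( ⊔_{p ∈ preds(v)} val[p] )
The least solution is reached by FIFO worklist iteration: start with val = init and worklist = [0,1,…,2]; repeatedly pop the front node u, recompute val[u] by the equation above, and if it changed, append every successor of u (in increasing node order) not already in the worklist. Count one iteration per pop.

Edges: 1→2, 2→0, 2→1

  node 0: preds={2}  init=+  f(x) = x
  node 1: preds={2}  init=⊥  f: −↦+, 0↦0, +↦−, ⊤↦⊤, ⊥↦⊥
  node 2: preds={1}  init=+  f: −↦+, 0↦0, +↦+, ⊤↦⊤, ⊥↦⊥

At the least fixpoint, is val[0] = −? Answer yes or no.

Worklist (3 pops):
  #1 pop 0: in=+ → + (no change)
  #2 pop 1: in=+ → − (was ⊥); enqueue []
  #3 pop 2: in=− → + (no change)

Fixpoint:
  val[0] = +
  val[1] = −
  val[2] = +

no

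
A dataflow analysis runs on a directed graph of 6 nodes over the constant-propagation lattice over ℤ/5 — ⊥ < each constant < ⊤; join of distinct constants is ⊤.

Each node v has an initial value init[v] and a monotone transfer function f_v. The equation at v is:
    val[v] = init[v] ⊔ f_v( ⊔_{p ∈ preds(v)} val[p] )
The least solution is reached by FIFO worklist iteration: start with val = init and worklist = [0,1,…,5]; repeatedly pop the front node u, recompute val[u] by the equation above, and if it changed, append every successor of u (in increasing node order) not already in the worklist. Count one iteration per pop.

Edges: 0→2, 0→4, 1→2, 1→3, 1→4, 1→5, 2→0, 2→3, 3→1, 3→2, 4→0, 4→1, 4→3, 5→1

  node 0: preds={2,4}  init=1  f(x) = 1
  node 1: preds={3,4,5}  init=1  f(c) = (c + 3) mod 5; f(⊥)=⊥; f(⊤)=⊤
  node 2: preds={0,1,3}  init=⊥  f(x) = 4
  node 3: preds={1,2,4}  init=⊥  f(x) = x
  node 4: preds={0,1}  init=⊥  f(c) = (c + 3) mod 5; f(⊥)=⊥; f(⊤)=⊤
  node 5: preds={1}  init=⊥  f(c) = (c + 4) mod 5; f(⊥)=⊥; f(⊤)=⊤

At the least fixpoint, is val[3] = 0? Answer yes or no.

Iteration log — 15 steps:
  step 1. node 0  ⊔preds=⊥  new=1  stable
  step 2. node 1  ⊔preds=⊥  new=1  stable
  step 3. node 2  ⊔preds=1  new=4  old=⊥  +wl: 0
  step 4. node 3  ⊔preds=⊤  new=⊤  old=⊥  +wl: 1,2
  step 5. node 4  ⊔preds=1  new=4  old=⊥  +wl: 3
  step 6. node 5  ⊔preds=1  new=0  old=⊥  +wl: 
  step 7. node 0  ⊔preds=4  new=1  stable
  step 8. node 1  ⊔preds=⊤  new=⊤  old=1  +wl: 4,5
  step 9. node 2  ⊔preds=⊤  new=4  stable
  step 10. node 3  ⊔preds=⊤  new=⊤  stable
  step 11. node 4  ⊔preds=⊤  new=⊤  old=4  +wl: 0,1,3
  step 12. node 5  ⊔preds=⊤  new=⊤  old=0  +wl: 
  step 13. node 0  ⊔preds=⊤  new=1  stable
  step 14. node 1  ⊔preds=⊤  new=⊤  stable
  step 15. node 3  ⊔preds=⊤  new=⊤  stable

Least fixpoint reached:
  node 0: 1
  node 1: ⊤
  node 2: 4
  node 3: ⊤
  node 4: ⊤
  node 5: ⊤

no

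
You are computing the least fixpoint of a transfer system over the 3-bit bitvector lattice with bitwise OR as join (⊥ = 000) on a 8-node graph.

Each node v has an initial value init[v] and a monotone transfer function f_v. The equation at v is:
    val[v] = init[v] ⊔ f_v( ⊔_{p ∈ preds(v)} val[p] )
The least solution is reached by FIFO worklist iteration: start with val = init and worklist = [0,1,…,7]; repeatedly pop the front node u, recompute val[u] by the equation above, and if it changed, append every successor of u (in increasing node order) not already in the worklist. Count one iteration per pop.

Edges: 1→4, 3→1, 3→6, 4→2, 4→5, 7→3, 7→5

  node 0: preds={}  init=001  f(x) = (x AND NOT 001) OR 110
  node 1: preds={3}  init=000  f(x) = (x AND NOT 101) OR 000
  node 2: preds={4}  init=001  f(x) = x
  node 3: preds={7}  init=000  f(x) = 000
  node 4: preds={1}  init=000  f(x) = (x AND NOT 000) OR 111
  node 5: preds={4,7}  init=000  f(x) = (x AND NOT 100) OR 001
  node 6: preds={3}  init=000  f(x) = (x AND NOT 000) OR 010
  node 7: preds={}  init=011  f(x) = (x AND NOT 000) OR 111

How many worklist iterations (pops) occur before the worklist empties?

11

Worklist (11 pops):
  #1 pop 0: in=000 → 111 (was 001); enqueue []
  #2 pop 1: in=000 → 000 (no change)
  #3 pop 2: in=000 → 001 (no change)
  #4 pop 3: in=011 → 000 (no change)
  #5 pop 4: in=000 → 111 (was 000); enqueue [2]
  #6 pop 5: in=111 → 011 (was 000); enqueue []
  #7 pop 6: in=000 → 010 (was 000); enqueue []
  #8 pop 7: in=000 → 111 (was 011); enqueue [3,5]
  #9 pop 2: in=111 → 111 (was 001); enqueue []
  #10 pop 3: in=111 → 000 (no change)
  #11 pop 5: in=111 → 011 (no change)

Fixpoint:
  val[0] = 111
  val[1] = 000
  val[2] = 111
  val[3] = 000
  val[4] = 111
  val[5] = 011
  val[6] = 010
  val[7] = 111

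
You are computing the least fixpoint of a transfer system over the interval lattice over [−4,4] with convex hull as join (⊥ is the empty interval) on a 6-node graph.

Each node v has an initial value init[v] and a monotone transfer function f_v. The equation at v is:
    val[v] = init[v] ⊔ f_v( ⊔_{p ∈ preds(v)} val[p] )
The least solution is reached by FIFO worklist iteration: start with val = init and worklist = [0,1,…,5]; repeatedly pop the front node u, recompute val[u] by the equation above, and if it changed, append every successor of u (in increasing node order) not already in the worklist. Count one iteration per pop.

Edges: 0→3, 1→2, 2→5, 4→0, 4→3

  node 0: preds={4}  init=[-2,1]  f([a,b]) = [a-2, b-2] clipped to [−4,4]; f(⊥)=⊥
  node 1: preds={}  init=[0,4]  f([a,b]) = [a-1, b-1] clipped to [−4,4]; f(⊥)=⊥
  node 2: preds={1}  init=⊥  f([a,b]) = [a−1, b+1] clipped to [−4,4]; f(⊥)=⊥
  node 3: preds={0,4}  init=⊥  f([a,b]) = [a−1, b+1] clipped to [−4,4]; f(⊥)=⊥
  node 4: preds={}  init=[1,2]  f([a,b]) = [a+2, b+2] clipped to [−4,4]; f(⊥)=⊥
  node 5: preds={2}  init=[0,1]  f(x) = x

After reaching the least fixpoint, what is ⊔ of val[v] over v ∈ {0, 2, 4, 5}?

[-2,4]

Worklist (6 pops):
  #1 pop 0: in=[1,2] → [-2,1] (no change)
  #2 pop 1: in=⊥ → [0,4] (no change)
  #3 pop 2: in=[0,4] → [-1,4] (was ⊥); enqueue []
  #4 pop 3: in=[-2,2] → [-3,3] (was ⊥); enqueue []
  #5 pop 4: in=⊥ → [1,2] (no change)
  #6 pop 5: in=[-1,4] → [-1,4] (was [0,1]); enqueue []

Fixpoint:
  val[0] = [-2,1]
  val[1] = [0,4]
  val[2] = [-1,4]
  val[3] = [-3,3]
  val[4] = [1,2]
  val[5] = [-1,4]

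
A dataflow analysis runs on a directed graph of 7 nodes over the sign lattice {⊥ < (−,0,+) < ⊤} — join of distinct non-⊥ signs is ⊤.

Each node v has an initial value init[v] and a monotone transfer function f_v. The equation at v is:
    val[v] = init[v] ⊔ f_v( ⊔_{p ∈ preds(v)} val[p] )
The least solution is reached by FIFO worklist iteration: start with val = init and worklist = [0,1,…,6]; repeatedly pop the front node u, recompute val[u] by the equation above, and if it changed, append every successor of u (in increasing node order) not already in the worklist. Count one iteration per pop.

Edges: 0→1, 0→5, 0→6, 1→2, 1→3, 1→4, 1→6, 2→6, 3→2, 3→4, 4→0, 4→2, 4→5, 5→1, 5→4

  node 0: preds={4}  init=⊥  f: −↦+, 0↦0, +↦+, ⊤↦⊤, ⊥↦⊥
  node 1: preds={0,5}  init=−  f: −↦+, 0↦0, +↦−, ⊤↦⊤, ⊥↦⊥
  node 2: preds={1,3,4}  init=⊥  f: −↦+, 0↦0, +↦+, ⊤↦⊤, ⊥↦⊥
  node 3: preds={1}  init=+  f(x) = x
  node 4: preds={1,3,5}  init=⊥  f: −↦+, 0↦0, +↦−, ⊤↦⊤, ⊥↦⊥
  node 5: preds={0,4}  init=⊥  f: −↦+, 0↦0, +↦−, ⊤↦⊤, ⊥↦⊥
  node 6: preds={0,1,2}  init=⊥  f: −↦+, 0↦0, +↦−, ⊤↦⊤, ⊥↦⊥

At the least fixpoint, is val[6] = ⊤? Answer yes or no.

Trace (15 dequeues):
  [1] u=0 | in ⊥ | out ⊥ | ==
  [2] u=1 | in ⊥ | out − | ==
  [3] u=2 | in ⊤ | out ⊤ | prev ⊥ | push {}
  [4] u=3 | in − | out ⊤ | prev + | push {2}
  [5] u=4 | in ⊤ | out ⊤ | prev ⊥ | push {0}
  [6] u=5 | in ⊤ | out ⊤ | prev ⊥ | push {1,4}
  [7] u=6 | in ⊤ | out ⊤ | prev ⊥ | push {}
  [8] u=2 | in ⊤ | out ⊤ | ==
  [9] u=0 | in ⊤ | out ⊤ | prev ⊥ | push {5,6}
  [10] u=1 | in ⊤ | out ⊤ | prev − | push {2,3}
  [11] u=4 | in ⊤ | out ⊤ | ==
  [12] u=5 | in ⊤ | out ⊤ | ==
  [13] u=6 | in ⊤ | out ⊤ | ==
  [14] u=2 | in ⊤ | out ⊤ | ==
  [15] u=3 | in ⊤ | out ⊤ | ==

Converged values:
  [0] ⊤
  [1] ⊤
  [2] ⊤
  [3] ⊤
  [4] ⊤
  [5] ⊤
  [6] ⊤

yes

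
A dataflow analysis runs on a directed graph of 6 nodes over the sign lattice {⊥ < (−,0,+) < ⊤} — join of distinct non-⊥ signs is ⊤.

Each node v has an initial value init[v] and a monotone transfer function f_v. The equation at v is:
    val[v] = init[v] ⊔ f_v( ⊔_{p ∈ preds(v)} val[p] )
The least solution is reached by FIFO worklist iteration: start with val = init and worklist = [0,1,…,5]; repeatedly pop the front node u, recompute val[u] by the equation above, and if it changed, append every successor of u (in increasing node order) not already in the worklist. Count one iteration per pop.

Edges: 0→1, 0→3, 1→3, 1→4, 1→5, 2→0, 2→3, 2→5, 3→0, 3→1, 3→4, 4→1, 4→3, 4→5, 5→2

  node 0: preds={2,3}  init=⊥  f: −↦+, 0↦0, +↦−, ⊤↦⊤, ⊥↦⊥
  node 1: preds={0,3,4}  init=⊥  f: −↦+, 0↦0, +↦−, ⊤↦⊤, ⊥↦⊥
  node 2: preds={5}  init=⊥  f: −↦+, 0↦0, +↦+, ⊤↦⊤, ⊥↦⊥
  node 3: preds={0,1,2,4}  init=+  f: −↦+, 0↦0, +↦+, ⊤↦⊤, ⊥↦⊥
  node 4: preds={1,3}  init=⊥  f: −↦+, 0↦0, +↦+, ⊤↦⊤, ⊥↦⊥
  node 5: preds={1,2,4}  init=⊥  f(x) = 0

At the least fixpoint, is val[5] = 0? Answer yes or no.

yes

Trace (13 dequeues):
  [1] u=0 | in + | out − | prev ⊥ | push {}
  [2] u=1 | in ⊤ | out ⊤ | prev ⊥ | push {}
  [3] u=2 | in ⊥ | out ⊥ | ==
  [4] u=3 | in ⊤ | out ⊤ | prev + | push {0,1}
  [5] u=4 | in ⊤ | out ⊤ | prev ⊥ | push {3}
  [6] u=5 | in ⊤ | out 0 | prev ⊥ | push {2}
  [7] u=0 | in ⊤ | out ⊤ | prev − | push {}
  [8] u=1 | in ⊤ | out ⊤ | ==
  [9] u=3 | in ⊤ | out ⊤ | ==
  [10] u=2 | in 0 | out 0 | prev ⊥ | push {0,3,5}
  [11] u=0 | in ⊤ | out ⊤ | ==
  [12] u=3 | in ⊤ | out ⊤ | ==
  [13] u=5 | in ⊤ | out 0 | ==

Converged values:
  [0] ⊤
  [1] ⊤
  [2] 0
  [3] ⊤
  [4] ⊤
  [5] 0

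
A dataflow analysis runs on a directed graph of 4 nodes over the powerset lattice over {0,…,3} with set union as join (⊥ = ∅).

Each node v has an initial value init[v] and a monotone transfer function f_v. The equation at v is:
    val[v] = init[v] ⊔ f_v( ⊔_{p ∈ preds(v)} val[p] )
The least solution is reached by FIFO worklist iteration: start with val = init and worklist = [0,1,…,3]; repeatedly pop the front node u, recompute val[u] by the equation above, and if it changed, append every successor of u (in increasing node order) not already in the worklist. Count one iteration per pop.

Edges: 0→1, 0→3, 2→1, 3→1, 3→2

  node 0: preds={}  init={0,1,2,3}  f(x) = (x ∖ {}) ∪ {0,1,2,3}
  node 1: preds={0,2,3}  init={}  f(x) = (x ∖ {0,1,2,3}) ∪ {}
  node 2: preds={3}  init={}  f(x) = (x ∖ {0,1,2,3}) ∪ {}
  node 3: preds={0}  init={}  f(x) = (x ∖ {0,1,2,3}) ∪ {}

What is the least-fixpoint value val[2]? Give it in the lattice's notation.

Iteration log — 4 steps:
  step 1. node 0  ⊔preds={}  new={0,1,2,3}  stable
  step 2. node 1  ⊔preds={0,1,2,3}  new={}  stable
  step 3. node 2  ⊔preds={}  new={}  stable
  step 4. node 3  ⊔preds={0,1,2,3}  new={}  stable

Least fixpoint reached:
  node 0: {0,1,2,3}
  node 1: {}
  node 2: {}
  node 3: {}

{}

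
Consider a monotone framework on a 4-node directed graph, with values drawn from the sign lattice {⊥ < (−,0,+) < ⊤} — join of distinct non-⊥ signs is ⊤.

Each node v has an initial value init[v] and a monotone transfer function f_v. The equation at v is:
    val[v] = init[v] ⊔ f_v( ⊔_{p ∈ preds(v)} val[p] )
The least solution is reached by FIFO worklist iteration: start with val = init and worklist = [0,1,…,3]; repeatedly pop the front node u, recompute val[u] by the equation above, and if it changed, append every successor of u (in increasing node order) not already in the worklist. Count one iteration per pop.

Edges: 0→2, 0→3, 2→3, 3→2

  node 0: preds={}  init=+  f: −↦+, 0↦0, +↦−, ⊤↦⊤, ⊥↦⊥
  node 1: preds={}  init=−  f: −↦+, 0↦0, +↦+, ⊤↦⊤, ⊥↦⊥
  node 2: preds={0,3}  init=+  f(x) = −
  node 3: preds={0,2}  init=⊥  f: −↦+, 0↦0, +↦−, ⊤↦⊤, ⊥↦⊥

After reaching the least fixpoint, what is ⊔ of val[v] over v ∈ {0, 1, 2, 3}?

Worklist (5 pops):
  #1 pop 0: in=⊥ → + (no change)
  #2 pop 1: in=⊥ → − (no change)
  #3 pop 2: in=+ → ⊤ (was +); enqueue []
  #4 pop 3: in=⊤ → ⊤ (was ⊥); enqueue [2]
  #5 pop 2: in=⊤ → ⊤ (no change)

Fixpoint:
  val[0] = +
  val[1] = −
  val[2] = ⊤
  val[3] = ⊤

⊤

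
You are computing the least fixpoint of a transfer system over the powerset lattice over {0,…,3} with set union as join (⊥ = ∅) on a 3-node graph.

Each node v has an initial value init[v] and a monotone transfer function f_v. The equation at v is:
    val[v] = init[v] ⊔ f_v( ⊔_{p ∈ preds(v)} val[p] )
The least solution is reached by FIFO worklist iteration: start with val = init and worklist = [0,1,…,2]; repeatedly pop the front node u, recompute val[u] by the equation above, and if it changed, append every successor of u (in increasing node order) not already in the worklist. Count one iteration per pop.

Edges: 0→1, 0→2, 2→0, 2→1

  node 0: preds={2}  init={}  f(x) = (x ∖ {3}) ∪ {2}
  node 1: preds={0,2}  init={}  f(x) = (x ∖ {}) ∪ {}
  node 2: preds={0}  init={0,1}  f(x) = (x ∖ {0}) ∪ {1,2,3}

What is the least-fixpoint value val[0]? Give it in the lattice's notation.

{0,1,2}

Trace (5 dequeues):
  [1] u=0 | in {0,1} | out {0,1,2} | prev {} | push {}
  [2] u=1 | in {0,1,2} | out {0,1,2} | prev {} | push {}
  [3] u=2 | in {0,1,2} | out {0,1,2,3} | prev {0,1} | push {0,1}
  [4] u=0 | in {0,1,2,3} | out {0,1,2} | ==
  [5] u=1 | in {0,1,2,3} | out {0,1,2,3} | prev {0,1,2} | push {}

Converged values:
  [0] {0,1,2}
  [1] {0,1,2,3}
  [2] {0,1,2,3}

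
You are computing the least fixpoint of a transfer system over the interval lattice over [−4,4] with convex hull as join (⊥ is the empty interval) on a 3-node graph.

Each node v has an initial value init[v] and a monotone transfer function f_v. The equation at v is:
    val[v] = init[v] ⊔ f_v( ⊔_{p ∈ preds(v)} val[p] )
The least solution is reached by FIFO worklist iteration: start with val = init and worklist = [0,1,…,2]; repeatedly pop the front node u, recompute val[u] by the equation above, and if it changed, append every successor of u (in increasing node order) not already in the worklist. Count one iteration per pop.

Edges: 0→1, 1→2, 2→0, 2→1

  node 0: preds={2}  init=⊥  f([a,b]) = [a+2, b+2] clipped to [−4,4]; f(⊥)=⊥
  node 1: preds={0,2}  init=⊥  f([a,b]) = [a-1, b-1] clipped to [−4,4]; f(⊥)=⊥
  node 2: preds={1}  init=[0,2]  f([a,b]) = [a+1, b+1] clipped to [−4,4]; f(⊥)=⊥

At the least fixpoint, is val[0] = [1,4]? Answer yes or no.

Worklist (5 pops):
  #1 pop 0: in=[0,2] → [2,4] (was ⊥); enqueue []
  #2 pop 1: in=[0,4] → [-1,3] (was ⊥); enqueue []
  #3 pop 2: in=[-1,3] → [0,4] (was [0,2]); enqueue [0,1]
  #4 pop 0: in=[0,4] → [2,4] (no change)
  #5 pop 1: in=[0,4] → [-1,3] (no change)

Fixpoint:
  val[0] = [2,4]
  val[1] = [-1,3]
  val[2] = [0,4]

no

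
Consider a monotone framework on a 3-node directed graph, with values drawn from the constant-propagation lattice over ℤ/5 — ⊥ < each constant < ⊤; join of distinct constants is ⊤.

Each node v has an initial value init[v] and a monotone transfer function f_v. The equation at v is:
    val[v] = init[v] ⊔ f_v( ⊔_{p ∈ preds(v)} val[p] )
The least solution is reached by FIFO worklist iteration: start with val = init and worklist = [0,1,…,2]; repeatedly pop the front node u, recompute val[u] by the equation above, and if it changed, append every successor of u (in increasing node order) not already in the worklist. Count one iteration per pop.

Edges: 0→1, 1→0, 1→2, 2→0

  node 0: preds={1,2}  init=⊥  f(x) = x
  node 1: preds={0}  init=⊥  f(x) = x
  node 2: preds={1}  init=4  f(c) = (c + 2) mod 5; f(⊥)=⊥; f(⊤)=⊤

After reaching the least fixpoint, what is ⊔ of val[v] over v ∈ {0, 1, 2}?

Worklist (7 pops):
  #1 pop 0: in=4 → 4 (was ⊥); enqueue []
  #2 pop 1: in=4 → 4 (was ⊥); enqueue [0]
  #3 pop 2: in=4 → ⊤ (was 4); enqueue []
  #4 pop 0: in=⊤ → ⊤ (was 4); enqueue [1]
  #5 pop 1: in=⊤ → ⊤ (was 4); enqueue [0,2]
  #6 pop 0: in=⊤ → ⊤ (no change)
  #7 pop 2: in=⊤ → ⊤ (no change)

Fixpoint:
  val[0] = ⊤
  val[1] = ⊤
  val[2] = ⊤

⊤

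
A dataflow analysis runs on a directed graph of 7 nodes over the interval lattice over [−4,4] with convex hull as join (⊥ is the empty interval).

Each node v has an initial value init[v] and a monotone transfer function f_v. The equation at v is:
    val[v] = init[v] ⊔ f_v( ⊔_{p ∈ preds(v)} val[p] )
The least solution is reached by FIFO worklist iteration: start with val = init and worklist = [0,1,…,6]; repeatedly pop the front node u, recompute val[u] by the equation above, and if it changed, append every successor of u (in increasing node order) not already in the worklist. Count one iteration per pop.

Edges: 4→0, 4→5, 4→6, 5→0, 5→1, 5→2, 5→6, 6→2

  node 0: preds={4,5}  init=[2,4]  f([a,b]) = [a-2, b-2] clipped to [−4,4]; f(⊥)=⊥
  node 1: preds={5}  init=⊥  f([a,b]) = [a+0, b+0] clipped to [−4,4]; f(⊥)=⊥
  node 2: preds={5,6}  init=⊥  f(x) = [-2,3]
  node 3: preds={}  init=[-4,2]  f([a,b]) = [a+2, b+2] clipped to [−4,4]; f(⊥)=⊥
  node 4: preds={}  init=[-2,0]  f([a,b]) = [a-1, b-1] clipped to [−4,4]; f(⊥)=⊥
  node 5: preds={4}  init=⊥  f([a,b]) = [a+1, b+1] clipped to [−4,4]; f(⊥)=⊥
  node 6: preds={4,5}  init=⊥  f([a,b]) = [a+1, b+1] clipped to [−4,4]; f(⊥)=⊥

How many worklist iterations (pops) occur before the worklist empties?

10

Worklist (10 pops):
  #1 pop 0: in=[-2,0] → [-4,4] (was [2,4]); enqueue []
  #2 pop 1: in=⊥ → ⊥ (no change)
  #3 pop 2: in=⊥ → [-2,3] (was ⊥); enqueue []
  #4 pop 3: in=⊥ → [-4,2] (no change)
  #5 pop 4: in=⊥ → [-2,0] (no change)
  #6 pop 5: in=[-2,0] → [-1,1] (was ⊥); enqueue [0,1,2]
  #7 pop 6: in=[-2,1] → [-1,2] (was ⊥); enqueue []
  #8 pop 0: in=[-2,1] → [-4,4] (no change)
  #9 pop 1: in=[-1,1] → [-1,1] (was ⊥); enqueue []
  #10 pop 2: in=[-1,2] → [-2,3] (no change)

Fixpoint:
  val[0] = [-4,4]
  val[1] = [-1,1]
  val[2] = [-2,3]
  val[3] = [-4,2]
  val[4] = [-2,0]
  val[5] = [-1,1]
  val[6] = [-1,2]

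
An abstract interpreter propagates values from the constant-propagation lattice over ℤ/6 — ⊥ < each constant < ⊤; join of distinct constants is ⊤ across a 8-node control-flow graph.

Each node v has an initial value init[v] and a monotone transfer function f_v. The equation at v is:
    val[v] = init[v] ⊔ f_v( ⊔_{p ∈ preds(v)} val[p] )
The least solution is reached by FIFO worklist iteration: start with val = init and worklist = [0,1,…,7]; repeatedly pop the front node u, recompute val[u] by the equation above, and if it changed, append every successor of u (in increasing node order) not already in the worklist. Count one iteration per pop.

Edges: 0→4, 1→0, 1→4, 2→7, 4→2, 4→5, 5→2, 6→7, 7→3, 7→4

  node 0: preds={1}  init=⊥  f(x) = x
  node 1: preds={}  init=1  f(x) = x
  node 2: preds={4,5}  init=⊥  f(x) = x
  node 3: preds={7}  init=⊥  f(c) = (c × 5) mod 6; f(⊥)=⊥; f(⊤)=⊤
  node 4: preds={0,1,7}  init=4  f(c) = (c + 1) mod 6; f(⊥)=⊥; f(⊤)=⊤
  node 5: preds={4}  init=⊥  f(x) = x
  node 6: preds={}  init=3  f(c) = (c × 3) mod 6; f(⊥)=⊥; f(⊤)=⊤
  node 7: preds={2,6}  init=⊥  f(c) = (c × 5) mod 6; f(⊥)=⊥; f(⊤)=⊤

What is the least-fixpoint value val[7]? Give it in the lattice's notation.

⊤

Worklist (12 pops):
  #1 pop 0: in=1 → 1 (was ⊥); enqueue []
  #2 pop 1: in=⊥ → 1 (no change)
  #3 pop 2: in=4 → 4 (was ⊥); enqueue []
  #4 pop 3: in=⊥ → ⊥ (no change)
  #5 pop 4: in=1 → ⊤ (was 4); enqueue [2]
  #6 pop 5: in=⊤ → ⊤ (was ⊥); enqueue []
  #7 pop 6: in=⊥ → 3 (no change)
  #8 pop 7: in=⊤ → ⊤ (was ⊥); enqueue [3,4]
  #9 pop 2: in=⊤ → ⊤ (was 4); enqueue [7]
  #10 pop 3: in=⊤ → ⊤ (was ⊥); enqueue []
  #11 pop 4: in=⊤ → ⊤ (no change)
  #12 pop 7: in=⊤ → ⊤ (no change)

Fixpoint:
  val[0] = 1
  val[1] = 1
  val[2] = ⊤
  val[3] = ⊤
  val[4] = ⊤
  val[5] = ⊤
  val[6] = 3
  val[7] = ⊤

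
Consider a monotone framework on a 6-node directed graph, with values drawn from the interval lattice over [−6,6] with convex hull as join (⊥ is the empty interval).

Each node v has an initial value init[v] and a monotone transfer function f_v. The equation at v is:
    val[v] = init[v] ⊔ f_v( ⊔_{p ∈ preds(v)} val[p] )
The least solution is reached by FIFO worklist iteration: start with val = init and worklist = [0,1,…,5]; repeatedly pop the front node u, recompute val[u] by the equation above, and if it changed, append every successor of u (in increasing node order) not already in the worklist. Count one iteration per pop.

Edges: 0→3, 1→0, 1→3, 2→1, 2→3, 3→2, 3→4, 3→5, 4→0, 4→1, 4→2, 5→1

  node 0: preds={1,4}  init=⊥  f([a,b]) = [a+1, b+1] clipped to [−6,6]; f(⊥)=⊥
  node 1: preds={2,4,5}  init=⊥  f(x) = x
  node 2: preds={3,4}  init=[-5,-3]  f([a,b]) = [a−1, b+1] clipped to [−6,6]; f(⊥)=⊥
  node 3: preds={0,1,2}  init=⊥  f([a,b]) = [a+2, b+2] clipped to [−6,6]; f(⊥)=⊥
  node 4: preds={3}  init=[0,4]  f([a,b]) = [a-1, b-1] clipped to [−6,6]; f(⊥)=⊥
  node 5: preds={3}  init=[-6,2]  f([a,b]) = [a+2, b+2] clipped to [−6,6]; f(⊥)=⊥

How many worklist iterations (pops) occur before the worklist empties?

Trace (12 dequeues):
  [1] u=0 | in [0,4] | out [1,5] | prev ⊥ | push {}
  [2] u=1 | in [-6,4] | out [-6,4] | prev ⊥ | push {0}
  [3] u=2 | in [0,4] | out [-5,5] | prev [-5,-3] | push {1}
  [4] u=3 | in [-6,5] | out [-4,6] | prev ⊥ | push {2}
  [5] u=4 | in [-4,6] | out [-5,5] | prev [0,4] | push {}
  [6] u=5 | in [-4,6] | out [-6,6] | prev [-6,2] | push {}
  [7] u=0 | in [-6,5] | out [-5,6] | prev [1,5] | push {3}
  [8] u=1 | in [-6,6] | out [-6,6] | prev [-6,4] | push {0}
  [9] u=2 | in [-5,6] | out [-6,6] | prev [-5,5] | push {1}
  [10] u=3 | in [-6,6] | out [-4,6] | ==
  [11] u=0 | in [-6,6] | out [-5,6] | ==
  [12] u=1 | in [-6,6] | out [-6,6] | ==

Converged values:
  [0] [-5,6]
  [1] [-6,6]
  [2] [-6,6]
  [3] [-4,6]
  [4] [-5,5]
  [5] [-6,6]

12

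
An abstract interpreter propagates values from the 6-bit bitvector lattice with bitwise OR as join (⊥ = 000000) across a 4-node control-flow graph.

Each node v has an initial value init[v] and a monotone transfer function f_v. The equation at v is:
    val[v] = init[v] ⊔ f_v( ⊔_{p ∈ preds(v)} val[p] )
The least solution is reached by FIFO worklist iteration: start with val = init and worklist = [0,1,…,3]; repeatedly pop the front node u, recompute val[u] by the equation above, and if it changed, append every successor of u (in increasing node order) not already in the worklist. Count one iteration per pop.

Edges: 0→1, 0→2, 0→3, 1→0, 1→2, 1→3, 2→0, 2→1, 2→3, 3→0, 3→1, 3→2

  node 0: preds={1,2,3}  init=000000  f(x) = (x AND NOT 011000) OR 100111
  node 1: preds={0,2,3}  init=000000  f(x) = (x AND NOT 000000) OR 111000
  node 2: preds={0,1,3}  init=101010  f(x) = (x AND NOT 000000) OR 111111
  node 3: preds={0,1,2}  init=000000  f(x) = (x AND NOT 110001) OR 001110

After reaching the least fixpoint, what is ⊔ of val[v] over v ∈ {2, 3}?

111111

Worklist (7 pops):
  #1 pop 0: in=101010 → 100111 (was 000000); enqueue []
  #2 pop 1: in=101111 → 111111 (was 000000); enqueue [0]
  #3 pop 2: in=111111 → 111111 (was 101010); enqueue [1]
  #4 pop 3: in=111111 → 001110 (was 000000); enqueue [2]
  #5 pop 0: in=111111 → 100111 (no change)
  #6 pop 1: in=111111 → 111111 (no change)
  #7 pop 2: in=111111 → 111111 (no change)

Fixpoint:
  val[0] = 100111
  val[1] = 111111
  val[2] = 111111
  val[3] = 001110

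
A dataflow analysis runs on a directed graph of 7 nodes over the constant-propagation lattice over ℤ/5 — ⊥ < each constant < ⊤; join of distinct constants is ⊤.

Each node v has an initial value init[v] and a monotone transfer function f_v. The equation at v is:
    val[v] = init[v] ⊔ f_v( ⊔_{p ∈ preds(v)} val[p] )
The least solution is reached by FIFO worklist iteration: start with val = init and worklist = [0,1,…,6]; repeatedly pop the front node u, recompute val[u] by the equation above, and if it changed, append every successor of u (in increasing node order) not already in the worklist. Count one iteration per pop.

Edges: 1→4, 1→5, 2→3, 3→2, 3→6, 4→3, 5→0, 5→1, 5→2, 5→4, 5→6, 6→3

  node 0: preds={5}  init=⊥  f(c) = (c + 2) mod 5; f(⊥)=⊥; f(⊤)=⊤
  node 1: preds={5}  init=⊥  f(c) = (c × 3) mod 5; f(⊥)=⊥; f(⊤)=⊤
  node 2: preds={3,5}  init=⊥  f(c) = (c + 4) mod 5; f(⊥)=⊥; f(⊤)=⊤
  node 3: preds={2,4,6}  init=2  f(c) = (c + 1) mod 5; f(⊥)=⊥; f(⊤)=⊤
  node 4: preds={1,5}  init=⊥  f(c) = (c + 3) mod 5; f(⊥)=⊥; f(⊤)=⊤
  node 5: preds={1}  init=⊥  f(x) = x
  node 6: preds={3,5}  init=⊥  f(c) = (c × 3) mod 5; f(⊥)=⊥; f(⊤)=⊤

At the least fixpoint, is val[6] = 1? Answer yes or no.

yes

Worklist (8 pops):
  #1 pop 0: in=⊥ → ⊥ (no change)
  #2 pop 1: in=⊥ → ⊥ (no change)
  #3 pop 2: in=2 → 1 (was ⊥); enqueue []
  #4 pop 3: in=1 → 2 (no change)
  #5 pop 4: in=⊥ → ⊥ (no change)
  #6 pop 5: in=⊥ → ⊥ (no change)
  #7 pop 6: in=2 → 1 (was ⊥); enqueue [3]
  #8 pop 3: in=1 → 2 (no change)

Fixpoint:
  val[0] = ⊥
  val[1] = ⊥
  val[2] = 1
  val[3] = 2
  val[4] = ⊥
  val[5] = ⊥
  val[6] = 1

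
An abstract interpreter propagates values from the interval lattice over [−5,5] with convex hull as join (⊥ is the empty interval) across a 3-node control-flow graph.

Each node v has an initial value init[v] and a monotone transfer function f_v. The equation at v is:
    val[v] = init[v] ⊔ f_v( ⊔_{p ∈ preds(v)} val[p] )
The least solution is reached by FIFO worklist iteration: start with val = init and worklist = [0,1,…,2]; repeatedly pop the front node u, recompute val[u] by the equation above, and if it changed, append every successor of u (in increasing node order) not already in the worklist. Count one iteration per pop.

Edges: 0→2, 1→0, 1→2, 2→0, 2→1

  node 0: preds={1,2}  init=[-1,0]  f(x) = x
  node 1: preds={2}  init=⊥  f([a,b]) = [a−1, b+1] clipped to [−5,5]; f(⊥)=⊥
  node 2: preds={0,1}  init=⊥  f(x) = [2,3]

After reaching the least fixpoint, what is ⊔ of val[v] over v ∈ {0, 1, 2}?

Iteration log — 8 steps:
  step 1. node 0  ⊔preds=⊥  new=[-1,0]  stable
  step 2. node 1  ⊔preds=⊥  new=⊥  stable
  step 3. node 2  ⊔preds=[-1,0]  new=[2,3]  old=⊥  +wl: 0,1
  step 4. node 0  ⊔preds=[2,3]  new=[-1,3]  old=[-1,0]  +wl: 2
  step 5. node 1  ⊔preds=[2,3]  new=[1,4]  old=⊥  +wl: 0
  step 6. node 2  ⊔preds=[-1,4]  new=[2,3]  stable
  step 7. node 0  ⊔preds=[1,4]  new=[-1,4]  old=[-1,3]  +wl: 2
  step 8. node 2  ⊔preds=[-1,4]  new=[2,3]  stable

Least fixpoint reached:
  node 0: [-1,4]
  node 1: [1,4]
  node 2: [2,3]

[-1,4]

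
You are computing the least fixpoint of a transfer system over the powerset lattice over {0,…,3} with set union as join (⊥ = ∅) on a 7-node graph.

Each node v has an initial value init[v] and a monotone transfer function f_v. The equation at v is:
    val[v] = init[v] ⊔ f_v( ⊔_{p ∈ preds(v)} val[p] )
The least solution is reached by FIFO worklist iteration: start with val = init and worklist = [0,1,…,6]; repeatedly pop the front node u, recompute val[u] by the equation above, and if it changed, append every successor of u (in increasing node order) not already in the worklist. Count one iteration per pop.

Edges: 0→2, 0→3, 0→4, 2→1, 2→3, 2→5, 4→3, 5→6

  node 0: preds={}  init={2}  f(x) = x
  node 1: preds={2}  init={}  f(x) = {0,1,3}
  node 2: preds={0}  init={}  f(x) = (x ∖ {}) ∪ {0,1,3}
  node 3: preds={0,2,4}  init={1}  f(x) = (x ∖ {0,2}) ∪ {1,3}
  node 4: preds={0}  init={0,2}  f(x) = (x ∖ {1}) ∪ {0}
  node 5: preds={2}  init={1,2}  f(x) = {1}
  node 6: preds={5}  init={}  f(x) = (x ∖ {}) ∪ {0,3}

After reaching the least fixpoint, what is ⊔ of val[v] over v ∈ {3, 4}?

Iteration log — 8 steps:
  step 1. node 0  ⊔preds={}  new={2}  stable
  step 2. node 1  ⊔preds={}  new={0,1,3}  old={}  +wl: 
  step 3. node 2  ⊔preds={2}  new={0,1,2,3}  old={}  +wl: 1
  step 4. node 3  ⊔preds={0,1,2,3}  new={1,3}  old={1}  +wl: 
  step 5. node 4  ⊔preds={2}  new={0,2}  stable
  step 6. node 5  ⊔preds={0,1,2,3}  new={1,2}  stable
  step 7. node 6  ⊔preds={1,2}  new={0,1,2,3}  old={}  +wl: 
  step 8. node 1  ⊔preds={0,1,2,3}  new={0,1,3}  stable

Least fixpoint reached:
  node 0: {2}
  node 1: {0,1,3}
  node 2: {0,1,2,3}
  node 3: {1,3}
  node 4: {0,2}
  node 5: {1,2}
  node 6: {0,1,2,3}

{0,1,2,3}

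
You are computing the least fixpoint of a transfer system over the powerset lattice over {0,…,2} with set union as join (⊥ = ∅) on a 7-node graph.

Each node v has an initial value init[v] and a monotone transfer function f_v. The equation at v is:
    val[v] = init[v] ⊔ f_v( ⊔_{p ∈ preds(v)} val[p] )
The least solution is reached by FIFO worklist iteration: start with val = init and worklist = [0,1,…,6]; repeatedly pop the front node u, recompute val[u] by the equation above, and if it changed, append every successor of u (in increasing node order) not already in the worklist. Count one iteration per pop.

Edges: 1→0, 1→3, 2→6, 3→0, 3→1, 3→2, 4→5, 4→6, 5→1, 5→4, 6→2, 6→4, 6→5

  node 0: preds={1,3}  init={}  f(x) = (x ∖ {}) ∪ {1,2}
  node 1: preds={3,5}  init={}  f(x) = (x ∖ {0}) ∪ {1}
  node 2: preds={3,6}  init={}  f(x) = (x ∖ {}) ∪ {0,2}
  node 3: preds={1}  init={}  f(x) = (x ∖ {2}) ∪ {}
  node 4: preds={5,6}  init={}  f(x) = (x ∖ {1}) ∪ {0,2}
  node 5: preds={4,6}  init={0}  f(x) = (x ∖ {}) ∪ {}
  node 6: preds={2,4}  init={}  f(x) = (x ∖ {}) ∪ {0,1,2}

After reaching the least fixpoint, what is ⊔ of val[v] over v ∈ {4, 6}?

Worklist (17 pops):
  #1 pop 0: in={} → {1,2} (was {}); enqueue []
  #2 pop 1: in={0} → {1} (was {}); enqueue [0]
  #3 pop 2: in={} → {0,2} (was {}); enqueue []
  #4 pop 3: in={1} → {1} (was {}); enqueue [1,2]
  #5 pop 4: in={0} → {0,2} (was {}); enqueue []
  #6 pop 5: in={0,2} → {0,2} (was {0}); enqueue [4]
  #7 pop 6: in={0,2} → {0,1,2} (was {}); enqueue [5]
  #8 pop 0: in={1} → {1,2} (no change)
  #9 pop 1: in={0,1,2} → {1,2} (was {1}); enqueue [0,3]
  #10 pop 2: in={0,1,2} → {0,1,2} (was {0,2}); enqueue [6]
  #11 pop 4: in={0,1,2} → {0,2} (no change)
  #12 pop 5: in={0,1,2} → {0,1,2} (was {0,2}); enqueue [1,4]
  #13 pop 0: in={1,2} → {1,2} (no change)
  #14 pop 3: in={1,2} → {1} (no change)
  #15 pop 6: in={0,1,2} → {0,1,2} (no change)
  #16 pop 1: in={0,1,2} → {1,2} (no change)
  #17 pop 4: in={0,1,2} → {0,2} (no change)

Fixpoint:
  val[0] = {1,2}
  val[1] = {1,2}
  val[2] = {0,1,2}
  val[3] = {1}
  val[4] = {0,2}
  val[5] = {0,1,2}
  val[6] = {0,1,2}

{0,1,2}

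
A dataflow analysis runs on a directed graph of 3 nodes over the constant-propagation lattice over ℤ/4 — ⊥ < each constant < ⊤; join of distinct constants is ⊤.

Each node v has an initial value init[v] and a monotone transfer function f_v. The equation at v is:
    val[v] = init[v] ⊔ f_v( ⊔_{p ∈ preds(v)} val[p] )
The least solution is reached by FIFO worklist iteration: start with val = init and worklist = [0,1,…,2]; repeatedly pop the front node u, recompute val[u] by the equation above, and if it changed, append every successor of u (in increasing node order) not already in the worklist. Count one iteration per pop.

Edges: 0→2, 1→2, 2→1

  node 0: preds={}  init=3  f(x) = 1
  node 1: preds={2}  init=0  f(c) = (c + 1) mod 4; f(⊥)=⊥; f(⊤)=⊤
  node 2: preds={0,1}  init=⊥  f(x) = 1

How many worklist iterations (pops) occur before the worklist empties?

5

Trace (5 dequeues):
  [1] u=0 | in ⊥ | out ⊤ | prev 3 | push {}
  [2] u=1 | in ⊥ | out 0 | ==
  [3] u=2 | in ⊤ | out 1 | prev ⊥ | push {1}
  [4] u=1 | in 1 | out ⊤ | prev 0 | push {2}
  [5] u=2 | in ⊤ | out 1 | ==

Converged values:
  [0] ⊤
  [1] ⊤
  [2] 1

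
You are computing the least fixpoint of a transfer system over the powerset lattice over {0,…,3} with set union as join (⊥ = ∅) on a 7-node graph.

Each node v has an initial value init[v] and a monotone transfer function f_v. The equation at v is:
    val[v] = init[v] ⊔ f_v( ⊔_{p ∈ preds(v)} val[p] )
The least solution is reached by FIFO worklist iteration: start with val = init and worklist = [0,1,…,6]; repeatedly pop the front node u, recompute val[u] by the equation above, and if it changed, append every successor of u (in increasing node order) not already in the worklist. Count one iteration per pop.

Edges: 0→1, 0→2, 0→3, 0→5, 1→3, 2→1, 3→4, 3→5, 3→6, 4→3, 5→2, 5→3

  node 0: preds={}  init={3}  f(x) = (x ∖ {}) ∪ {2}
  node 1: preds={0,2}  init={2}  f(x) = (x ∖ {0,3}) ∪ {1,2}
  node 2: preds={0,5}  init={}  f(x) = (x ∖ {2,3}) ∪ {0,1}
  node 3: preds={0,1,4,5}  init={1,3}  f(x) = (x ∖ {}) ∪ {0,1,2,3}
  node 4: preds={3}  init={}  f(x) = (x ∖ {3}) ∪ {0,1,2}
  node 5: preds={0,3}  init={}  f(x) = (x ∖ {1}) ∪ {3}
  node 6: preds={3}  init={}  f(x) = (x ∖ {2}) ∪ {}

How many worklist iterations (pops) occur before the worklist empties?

Trace (10 dequeues):
  [1] u=0 | in {} | out {2,3} | prev {3} | push {}
  [2] u=1 | in {2,3} | out {1,2} | prev {2} | push {}
  [3] u=2 | in {2,3} | out {0,1} | prev {} | push {1}
  [4] u=3 | in {1,2,3} | out {0,1,2,3} | prev {1,3} | push {}
  [5] u=4 | in {0,1,2,3} | out {0,1,2} | prev {} | push {3}
  [6] u=5 | in {0,1,2,3} | out {0,2,3} | prev {} | push {2}
  [7] u=6 | in {0,1,2,3} | out {0,1,3} | prev {} | push {}
  [8] u=1 | in {0,1,2,3} | out {1,2} | ==
  [9] u=3 | in {0,1,2,3} | out {0,1,2,3} | ==
  [10] u=2 | in {0,2,3} | out {0,1} | ==

Converged values:
  [0] {2,3}
  [1] {1,2}
  [2] {0,1}
  [3] {0,1,2,3}
  [4] {0,1,2}
  [5] {0,2,3}
  [6] {0,1,3}

10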